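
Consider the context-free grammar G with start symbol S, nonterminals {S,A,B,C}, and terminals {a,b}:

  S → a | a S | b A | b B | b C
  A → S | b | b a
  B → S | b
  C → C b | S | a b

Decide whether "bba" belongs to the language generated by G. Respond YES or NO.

CNF form of G:
  S -> T0 S | T1 A | T1 B | T1 C | a
  A -> T0 S | T1 A | T1 B | T1 C | T1 T0 | a | b
  B -> T0 S | T1 A | T1 B | T1 C | a | b
  C -> C T1 | T0 S | T0 T1 | T1 A | T1 B | T1 C | a
  T0 -> a
  T1 -> b

CYK fill:
  T[0,0] 'b' = {A,B,T1}  orig:{A,B}
  T[1,1] 'b' = {A,B,T1}  orig:{A,B}
  T[2,2] 'a' = {A,B,C,S,T0}  orig:{A,B,C,S}
  T[0,1] 'bb' = {A,B,C,S}
  T[1,2] 'ba' = {A,B,C,S}
  T[0,2] 'bba' = {A,B,C,S}

S ∈ T[0,2] ⇒ YES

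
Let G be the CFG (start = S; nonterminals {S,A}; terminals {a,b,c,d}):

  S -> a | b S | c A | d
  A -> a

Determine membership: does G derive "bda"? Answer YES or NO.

Convert to CNF:
  S -> T0 S | T1 A | a | d
  A -> a
  T0 -> b
  T1 -> c

CYK fill:
  [0..0]={T0}  "b"  orig:{}
  [1..1]={S}  "d"
  [2..2]={A,S}  "a"
  [0..1]={S}  "bd"
  [1..2]=∅  "da"
  [0..2]=∅  "bda"

S ∉ T[0,2] ⇒ NO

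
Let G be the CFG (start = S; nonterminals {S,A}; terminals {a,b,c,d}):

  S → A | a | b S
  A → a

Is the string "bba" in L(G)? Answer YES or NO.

CNF form of G:
  S -> T0 S | a
  A -> a
  T0 -> b

CYK table (by increasing span):
  [0..0]={T0}  "b"  orig:{}
  [1..1]={T0}  "b"  orig:{}
  [2..2]={A,S}  "a"
  [0..1]=∅  "bb"
  [1..2]={S}  "ba"
  [0..2]={S}  "bba"

S ∈ T[0,2] ⇒ YES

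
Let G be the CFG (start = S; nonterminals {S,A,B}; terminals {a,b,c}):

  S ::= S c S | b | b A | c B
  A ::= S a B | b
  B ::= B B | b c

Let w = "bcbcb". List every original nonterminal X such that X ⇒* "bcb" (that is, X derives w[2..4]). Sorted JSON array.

CNF form of G:
  S -> S X4 | T1 A | T2 B | b
  A -> S X3 | b
  B -> B B | T1 T2
  T0 -> a
  T1 -> b
  T2 -> c
  X3 -> T0 B
  X4 -> T2 S

Fill CYK table bottom-up (cells [i..j] with 2 ≤ i ≤ j ≤ 4 only):
  cell(2,2) b: {A,S,T1}  orig:{A,S}
  cell(3,3) c: {T2}  orig:{}
  cell(4,4) b: {A,S,T1}  orig:{A,S}
  cell(2,3) bc: {B}
  cell(3,4) cb: {X4}  orig:{}
  cell(2,4) bcb: {S}

Original NTs in T[2,4] deriving "bcb": ["S"]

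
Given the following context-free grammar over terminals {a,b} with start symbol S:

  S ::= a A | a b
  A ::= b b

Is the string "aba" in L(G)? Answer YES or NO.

CNF form of G:
  S -> T1 A | T1 T0
  A -> T0 T0
  T0 -> b
  T1 -> a

CYK fill:
  T[0,0] 'a' = {T1}  orig:{}
  T[1,1] 'b' = {T0}  orig:{}
  T[2,2] 'a' = {T1}  orig:{}
  T[0,1] 'ab' = {S}
  T[1,2] 'ba' = ∅
  T[0,2] 'aba' = ∅

S ∉ T[0,2] ⇒ NO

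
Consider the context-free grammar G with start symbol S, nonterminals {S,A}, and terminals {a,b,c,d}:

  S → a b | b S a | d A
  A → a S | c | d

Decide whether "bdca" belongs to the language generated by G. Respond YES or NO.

Convert to CNF:
  S -> T0 T1 | T1 X3 | T2 A
  A -> T0 S | c | d
  T0 -> a
  T1 -> b
  T2 -> d
  X3 -> S T0

CYK fill:
  T[0,0] 'b' = {T1}  orig:{}
  T[1,1] 'd' = {A,T2}  orig:{A}
  T[2,2] 'c' = {A}
  T[3,3] 'a' = {T0}  orig:{}
  T[0,1] 'bd' = ∅
  T[1,2] 'dc' = {S}
  T[2,3] 'ca' = ∅
  T[0,2] 'bdc' = ∅
  T[1,3] 'dca' = {X3}  orig:{}
  T[0,3] 'bdca' = {S}

S ∈ T[0,3] ⇒ YES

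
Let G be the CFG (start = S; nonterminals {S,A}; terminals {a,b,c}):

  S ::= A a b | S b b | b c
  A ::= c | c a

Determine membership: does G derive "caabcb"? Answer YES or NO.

CNF form of G:
  S -> A X3 | S X4 | T2 T0
  A -> T0 T1 | c
  T0 -> c
  T1 -> a
  T2 -> b
  X3 -> T1 T2
  X4 -> T2 T2

Fill CYK table bottom-up:
  [0..0]={A,T0}  "c"  orig:{A}
  [1..1]={T1}  "a"  orig:{}
  [2..2]={T1}  "a"  orig:{}
  [3..3]={T2}  "b"  orig:{}
  [4..4]={A,T0}  "c"  orig:{A}
  [5..5]={T2}  "b"  orig:{}
  [0..1]={A}  "ca"
  [1..2]=∅  "aa"
  [2..3]={X3}  "ab"  orig:{}
  [3..4]={S}  "bc"
  [4..5]=∅  "cb"
  [0..2]=∅  "caa"
  [1..3]=∅  "aab"
  [2..4]=∅  "abc"
  [3..5]=∅  "bcb"
  [0..3]={S}  "caab"
  [1..4]=∅  "aabc"
  [2..5]=∅  "abcb"
  [0..4]=∅  "caabc"
  [1..5]=∅  "aabcb"
  [0..5]=∅  "caabcb"

S ∉ T[0,5] ⇒ NO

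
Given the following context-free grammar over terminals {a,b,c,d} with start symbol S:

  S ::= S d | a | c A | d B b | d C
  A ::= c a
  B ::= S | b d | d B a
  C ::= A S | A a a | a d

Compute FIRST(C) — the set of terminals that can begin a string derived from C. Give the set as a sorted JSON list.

Compute FIRST by fixpoint:
round 1:
  A via A→c a: +{c}
  B via B→b d: +{b}
  B via B→d B a: +{d}
  C via C→A S: +{c}
  C via C→a d: +{a}
  S via S→a: +{a}
  S via S→c A: +{c}
  S via S→d B b: +{d}
  S: {a,c,d}  A: {c}  B: {b,d}  C: {a,c}
round 2:
  B via B→S: +{a,c}
  S: {a,c,d}  A: {c}  B: {a,b,c,d}  C: {a,c}
round 3: done
  S: {a,c,d}  A: {c}  B: {a,b,c,d}  C: {a,c}

FIRST(C) = ["a", "c"]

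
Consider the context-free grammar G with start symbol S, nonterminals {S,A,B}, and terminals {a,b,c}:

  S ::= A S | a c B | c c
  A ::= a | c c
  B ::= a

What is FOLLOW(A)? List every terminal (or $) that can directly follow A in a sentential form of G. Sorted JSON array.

FIRST sets, iterate to fixpoint:
iter 1:
  A via A→a: +{a}
  A via A→c c: +{c}
  B via B→a: +{a}
  S via S→A S: +{a,c}
  S: {a,c}  A: {a,c}  B: {a}
iter 2: (stable)
  S: {a,c}  A: {a,c}  B: {a}

FOLLOW iteration:
initialize: $ ∈ FOLLOW(S)
round 1:
  S→A S: FOLLOW(A) ⊇ FIRST(S) = {a,c}; new: +{a,c}
  S→a c B: FOLLOW(B) ⊇ FOLLOW(S) ⊇ {$}; new: +{$}
  FOLLOW(S)={$}  FOLLOW(A)={a,c}  FOLLOW(B)={$}
round 2: — fixpoint
  FOLLOW(S)={$}  FOLLOW(A)={a,c}  FOLLOW(B)={$}

FOLLOW(A) = ["a", "c"]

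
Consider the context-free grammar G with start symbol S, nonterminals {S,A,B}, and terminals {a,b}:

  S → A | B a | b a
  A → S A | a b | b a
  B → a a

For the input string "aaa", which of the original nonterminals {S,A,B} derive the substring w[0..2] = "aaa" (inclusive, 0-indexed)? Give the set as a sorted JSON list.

Convert to CNF:
  S -> B T0 | S A | T0 T1 | T1 T0
  A -> S A | T0 T1 | T1 T0
  B -> T0 T0
  T0 -> a
  T1 -> b

CYK table (by increasing span) (cells [i..j] with 0 ≤ i ≤ j ≤ 2 only):
  T[0,0] 'a' = {T0}  orig:{}
  T[1,1] 'a' = {T0}  orig:{}
  T[2,2] 'a' = {T0}  orig:{}
  T[0,1] 'aa' = {B}
  T[1,2] 'aa' = {B}
  T[0,2] 'aaa' = {S}

Original NTs in T[0,2] deriving "aaa": ["S"]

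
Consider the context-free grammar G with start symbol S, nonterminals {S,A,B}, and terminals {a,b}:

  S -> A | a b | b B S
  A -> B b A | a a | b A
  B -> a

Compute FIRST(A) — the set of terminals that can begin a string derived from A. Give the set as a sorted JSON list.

Compute FIRST by fixpoint:
[1]
  A via A→a a: +{a}
  A via A→b A: +{b}
  B via B→a: +{a}
  S via S→A: +{a,b}
  S: {a,b}  A: {a,b}  B: {a}
[2] — fixpoint
  S: {a,b}  A: {a,b}  B: {a}

FIRST(A) = ["a", "b"]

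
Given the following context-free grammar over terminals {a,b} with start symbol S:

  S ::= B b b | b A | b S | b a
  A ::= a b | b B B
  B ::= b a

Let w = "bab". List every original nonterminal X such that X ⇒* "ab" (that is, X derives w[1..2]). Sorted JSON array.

CNF form of G:
  S -> B X3 | T1 A | T1 S | T1 T0
  A -> T0 T1 | T1 X2
  B -> T1 T0
  T0 -> a
  T1 -> b
  X2 -> B B
  X3 -> T1 T1

CYK table (by increasing span) — only the sub-triangle for w[1..2]:
  cell(1,1) a: {T0}  orig:{}
  cell(2,2) b: {T1}  orig:{}
  cell(1,2) ab: {A}

Original NTs in T[1,2] deriving "ab": ["A"]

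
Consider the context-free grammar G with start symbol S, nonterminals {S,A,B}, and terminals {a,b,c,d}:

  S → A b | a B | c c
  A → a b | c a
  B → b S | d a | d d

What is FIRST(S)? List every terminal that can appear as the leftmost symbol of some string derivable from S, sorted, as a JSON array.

FIRST sets, iterate to fixpoint:
pass 1:
  A via A→a b: +{a}
  A via A→c a: +{c}
  B via B→b S: +{b}
  B via B→d a: +{d}
  S via S→A b: +{a,c}
  S: {a,c}  A: {a,c}  B: {b,d}
pass 2: — fixpoint
  S: {a,c}  A: {a,c}  B: {b,d}

FIRST(S) = ["a", "c"]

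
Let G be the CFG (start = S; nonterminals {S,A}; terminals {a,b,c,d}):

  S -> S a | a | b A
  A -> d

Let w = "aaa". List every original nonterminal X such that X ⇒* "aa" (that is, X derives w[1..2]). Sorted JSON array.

Convert to CNF:
  S -> S T0 | T1 A | a
  A -> d
  T0 -> a
  T1 -> b

Fill CYK table bottom-up (cells [i..j] with 1 ≤ i ≤ j ≤ 2 only):
  cell(1,1) a: {S,T0}  orig:{S}
  cell(2,2) a: {S,T0}  orig:{S}
  cell(1,2) aa: {S}

Original NTs in T[1,2] deriving "aa": ["S"]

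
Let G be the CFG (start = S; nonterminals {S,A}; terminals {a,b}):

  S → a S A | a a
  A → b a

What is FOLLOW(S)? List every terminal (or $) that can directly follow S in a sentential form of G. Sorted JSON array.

FIRST iteration:
[1]
  A via A→b a: +{b}
  S via S→a S A: +{a}
  FIRST(S)={a}  FIRST(A)={b}
[2] done
  FIRST(S)={a}  FIRST(A)={b}

FOLLOW sets:
FOLLOW(S) := {$}
round 1:
  S→a S A: FOLLOW(S) ⊇ FIRST(A) = {b}; new: +{b}
  S→a S A: FOLLOW(A) ⊇ FOLLOW(S) ⊇ {$,b}; new: +{$,b}
  FOLLOW(S)={$,b}  FOLLOW(A)={$,b}
round 2: (stable)
  FOLLOW(S)={$,b}  FOLLOW(A)={$,b}

FOLLOW(S) = ["$", "b"]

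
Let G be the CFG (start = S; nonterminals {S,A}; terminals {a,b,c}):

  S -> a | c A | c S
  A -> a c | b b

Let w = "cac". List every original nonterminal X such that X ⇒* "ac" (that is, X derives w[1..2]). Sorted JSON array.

Convert to CNF:
  S -> T1 A | T1 S | a
  A -> T0 T1 | T2 T2
  T0 -> a
  T1 -> c
  T2 -> b

Fill CYK table bottom-up, restricted to cells inside w[1..2]:
  cell(1,1) a: {S,T0}  orig:{S}
  cell(2,2) c: {T1}  orig:{}
  cell(1,2) ac: {A}

Original NTs in T[1,2] deriving "ac": ["A"]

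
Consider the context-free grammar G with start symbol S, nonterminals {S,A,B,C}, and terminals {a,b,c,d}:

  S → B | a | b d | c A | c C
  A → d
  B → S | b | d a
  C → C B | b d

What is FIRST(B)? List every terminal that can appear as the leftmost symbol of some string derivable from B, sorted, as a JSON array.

FIRST iteration:
iter 1:
  A via A→d: +{d}
  B via B→b: +{b}
  B via B→d a: +{d}
  C via C→b d: +{b}
  S via S→B: +{b,d}
  S via S→a: +{a}
  S via S→c A: +{c}
  FIRST[S]={a,b,c,d}  FIRST[A]={d}  FIRST[B]={b,d}  FIRST[C]={b}
iter 2:
  B via B→S: +{a,c}
  FIRST[S]={a,b,c,d}  FIRST[A]={d}  FIRST[B]={a,b,c,d}  FIRST[C]={b}
iter 3: (no change)
  FIRST[S]={a,b,c,d}  FIRST[A]={d}  FIRST[B]={a,b,c,d}  FIRST[C]={b}

FIRST(B) = ["a", "b", "c", "d"]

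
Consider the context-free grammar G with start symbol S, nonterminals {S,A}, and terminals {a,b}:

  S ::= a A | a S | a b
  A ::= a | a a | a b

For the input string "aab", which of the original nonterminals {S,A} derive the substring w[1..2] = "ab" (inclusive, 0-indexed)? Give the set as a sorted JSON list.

Convert to CNF:
  S -> T0 A | T0 S | T0 T1
  A -> T0 T0 | T0 T1 | a
  T0 -> a
  T1 -> b

CYK fill, restricted to cells inside w[1..2]:
  [1..1]={A,T0}  "a"  orig:{A}
  [2..2]={T1}  "b"  orig:{}
  [1..2]={A,S}  "ab"

Original NTs in T[1,2] deriving "ab": ["A", "S"]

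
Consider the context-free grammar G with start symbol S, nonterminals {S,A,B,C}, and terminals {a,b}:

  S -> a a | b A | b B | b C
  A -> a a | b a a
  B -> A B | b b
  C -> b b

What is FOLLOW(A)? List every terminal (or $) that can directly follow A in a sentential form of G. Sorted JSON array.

Compute FIRST by fixpoint:
iter 1:
  A via A→a a: +{a}
  A via A→b a a: +{b}
  B via B→A B: +{a,b}
  C via C→b b: +{b}
  S via S→a a: +{a}
  S via S→b A: +{b}
  S: {a,b}  A: {a,b}  B: {a,b}  C: {b}
iter 2: — fixpoint
  S: {a,b}  A: {a,b}  B: {a,b}  C: {b}

FOLLOW iteration:
FOLLOW(S) := {$}
round 1:
  B→A B: FOLLOW(A) ⊇ FIRST(B) = {a,b}; new: +{a,b}
  S→b A: FOLLOW(A) ⊇ FOLLOW(S) ⊇ {$}; new: +{$}
  S→b B: FOLLOW(B) ⊇ FOLLOW(S) ⊇ {$}; new: +{$}
  S→b C: FOLLOW(C) ⊇ FOLLOW(S) ⊇ {$}; new: +{$}
  FOLLOW[S]={$}  FOLLOW[A]={$,a,b}  FOLLOW[B]={$}  FOLLOW[C]={$}
round 2: (stable)
  FOLLOW[S]={$}  FOLLOW[A]={$,a,b}  FOLLOW[B]={$}  FOLLOW[C]={$}

FOLLOW(A) = ["$", "a", "b"]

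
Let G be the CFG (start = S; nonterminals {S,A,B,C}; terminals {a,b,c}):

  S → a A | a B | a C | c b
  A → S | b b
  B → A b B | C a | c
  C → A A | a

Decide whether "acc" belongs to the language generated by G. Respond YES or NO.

CNF form of G:
  S -> T0 A | T0 B | T0 C | T2 T1
  A -> T0 A | T0 B | T0 C | T1 T1 | T2 T1
  B -> A X3 | C T0 | c
  C -> A A | a
  T0 -> a
  T1 -> b
  T2 -> c
  X3 -> T1 B

Fill CYK table bottom-up:
  [0..0]={C,T0}  "a"  orig:{C}
  [1..1]={B,T2}  "c"  orig:{B}
  [2..2]={B,T2}  "c"  orig:{B}
  [0..1]={A,S}  "ac"
  [1..2]=∅  "cc"
  [0..2]=∅  "acc"

S ∉ T[0,2] ⇒ NO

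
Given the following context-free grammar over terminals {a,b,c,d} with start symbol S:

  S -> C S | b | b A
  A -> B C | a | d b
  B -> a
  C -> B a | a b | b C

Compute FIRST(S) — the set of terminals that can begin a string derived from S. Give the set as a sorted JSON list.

FIRST sets, iterate to fixpoint:
pass 1:
  A via A→a: +{a}
  A via A→d b: +{d}
  B via B→a: +{a}
  C via C→B a: +{a}
  C via C→b C: +{b}
  S via S→C S: +{a,b}
  S: {a,b}  A: {a,d}  B: {a}  C: {a,b}
pass 2: (stable)
  S: {a,b}  A: {a,d}  B: {a}  C: {a,b}

FIRST(S) = ["a", "b"]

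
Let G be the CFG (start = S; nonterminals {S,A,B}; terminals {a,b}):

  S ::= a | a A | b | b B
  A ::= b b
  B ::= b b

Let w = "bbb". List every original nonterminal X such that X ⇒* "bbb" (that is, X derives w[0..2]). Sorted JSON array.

CNF form of G:
  S -> T0 B | T1 A | a | b
  A -> T0 T0
  B -> T0 T0
  T0 -> b
  T1 -> a

Fill CYK table bottom-up, restricted to cells inside w[0..2]:
  T[0,0] 'b' = {S,T0}  orig:{S}
  T[1,1] 'b' = {S,T0}  orig:{S}
  T[2,2] 'b' = {S,T0}  orig:{S}
  T[0,1] 'bb' = {A,B}
  T[1,2] 'bb' = {A,B}
  T[0,2] 'bbb' = {S}

Original NTs in T[0,2] deriving "bbb": ["S"]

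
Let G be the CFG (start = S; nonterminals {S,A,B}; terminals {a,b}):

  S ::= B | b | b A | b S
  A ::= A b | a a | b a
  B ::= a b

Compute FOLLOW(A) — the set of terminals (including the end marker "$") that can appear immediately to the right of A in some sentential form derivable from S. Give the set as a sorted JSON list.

FIRST sets, iterate to fixpoint:
round 1:
  A via A→a a: +{a}
  A via A→b a: +{b}
  B via B→a b: +{a}
  S via S→B: +{a}
  S via S→b: +{b}
  S: {a,b}  A: {a,b}  B: {a}
round 2: (stable)
  S: {a,b}  A: {a,b}  B: {a}

FOLLOW sets:
initialize: $ ∈ FOLLOW(S)
[1]
  A→A b: FOLLOW(A) ⊇ FIRST(b) = {b}; new: +{b}
  S→B: FOLLOW(B) ⊇ FOLLOW(S) ⊇ {$}; new: +{$}
  S→b A: FOLLOW(A) ⊇ FOLLOW(S) ⊇ {$}; new: +{$}
  S: {$}  A: {$,b}  B: {$}
[2] (stable)
  S: {$}  A: {$,b}  B: {$}

FOLLOW(A) = ["$", "b"]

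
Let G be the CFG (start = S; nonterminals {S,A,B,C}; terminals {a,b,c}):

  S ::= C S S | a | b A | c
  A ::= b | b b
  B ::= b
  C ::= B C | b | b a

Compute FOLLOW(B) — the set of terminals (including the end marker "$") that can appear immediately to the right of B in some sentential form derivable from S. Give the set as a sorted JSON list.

FIRST sets, iterate to fixpoint:
[1]
  A via A→b: +{b}
  B via B→b: +{b}
  C via C→B C: +{b}
  S via S→C S S: +{b}
  S via S→a: +{a}
  S via S→c: +{c}
  FIRST(S)={a,b,c}  FIRST(A)={b}  FIRST(B)={b}  FIRST(C)={b}
[2] — fixpoint
  FIRST(S)={a,b,c}  FIRST(A)={b}  FIRST(B)={b}  FIRST(C)={b}

Compute FOLLOW by fixpoint:
FOLLOW(S) := {$}
round 1:
  C→B C: FOLLOW(B) ⊇ FIRST(C) = {b}; new: +{b}
  S→C S S: FOLLOW(C) ⊇ FIRST(S) = {a,b,c}; new: +{a,b,c}
  S→C S S: FOLLOW(S) ⊇ FIRST(S) = {a,b,c}; new: +{a,b,c}
  S→b A: FOLLOW(A) ⊇ FOLLOW(S) ⊇ {$,a,b,c}; new: +{$,a,b,c}
  S: {$,a,b,c}  A: {$,a,b,c}  B: {b}  C: {a,b,c}
round 2: (stable)
  S: {$,a,b,c}  A: {$,a,b,c}  B: {b}  C: {a,b,c}

FOLLOW(B) = ["b"]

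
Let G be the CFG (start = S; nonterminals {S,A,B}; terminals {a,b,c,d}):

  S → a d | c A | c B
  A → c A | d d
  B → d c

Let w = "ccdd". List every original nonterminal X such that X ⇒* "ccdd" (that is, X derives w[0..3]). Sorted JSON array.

Convert to CNF:
  S -> T0 A | T0 B | T2 T1
  A -> T0 A | T1 T1
  B -> T1 T0
  T0 -> c
  T1 -> d
  T2 -> a

Fill CYK table bottom-up (cells [i..j] with 0 ≤ i ≤ j ≤ 3 only):
  T[0,0] 'c' = {T0}  orig:{}
  T[1,1] 'c' = {T0}  orig:{}
  T[2,2] 'd' = {T1}  orig:{}
  T[3,3] 'd' = {T1}  orig:{}
  T[0,1] 'cc' = ∅
  T[1,2] 'cd' = ∅
  T[2,3] 'dd' = {A}
  T[0,2] 'ccd' = ∅
  T[1,3] 'cdd' = {A,S}
  T[0,3] 'ccdd' = {A,S}

Original NTs in T[0,3] deriving "ccdd": ["A", "S"]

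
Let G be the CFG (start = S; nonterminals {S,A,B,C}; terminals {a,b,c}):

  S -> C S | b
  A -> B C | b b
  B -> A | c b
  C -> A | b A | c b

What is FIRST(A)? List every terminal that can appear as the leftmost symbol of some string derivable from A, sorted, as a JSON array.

FIRST iteration:
[1]
  A via A→b b: +{b}
  B via B→A: +{b}
  B via B→c b: +{c}
  C via C→A: +{b}
  C via C→c b: +{c}
  S via S→C S: +{b,c}
  FIRST[S]={b,c}  FIRST[A]={b}  FIRST[B]={b,c}  FIRST[C]={b,c}
[2]
  A via A→B C: +{c}
  FIRST[S]={b,c}  FIRST[A]={b,c}  FIRST[B]={b,c}  FIRST[C]={b,c}
[3] — fixpoint
  FIRST[S]={b,c}  FIRST[A]={b,c}  FIRST[B]={b,c}  FIRST[C]={b,c}

FIRST(A) = ["b", "c"]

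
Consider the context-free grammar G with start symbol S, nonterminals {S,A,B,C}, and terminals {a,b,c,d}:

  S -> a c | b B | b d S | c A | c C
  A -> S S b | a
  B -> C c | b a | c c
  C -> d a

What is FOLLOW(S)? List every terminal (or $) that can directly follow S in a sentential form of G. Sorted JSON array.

FIRST sets, iterate to fixpoint:
iter 1:
  A via A→a: +{a}
  B via B→b a: +{b}
  B via B→c c: +{c}
  C via C→d a: +{d}
  S via S→a c: +{a}
  S via S→b B: +{b}
  S via S→c A: +{c}
  FIRST(S)={a,b,c}  FIRST(A)={a}  FIRST(B)={b,c}  FIRST(C)={d}
iter 2:
  A via A→S S b: +{b,c}
  B via B→C c: +{d}
  FIRST(S)={a,b,c}  FIRST(A)={a,b,c}  FIRST(B)={b,c,d}  FIRST(C)={d}
iter 3: done
  FIRST(S)={a,b,c}  FIRST(A)={a,b,c}  FIRST(B)={b,c,d}  FIRST(C)={d}

Compute FOLLOW by fixpoint:
FOLLOW(S) := {$}
iter 1:
  A→S S b: FOLLOW(S) ⊇ FIRST(S) = {a,b,c}; new: +{a,b,c}
  B→C c: FOLLOW(C) ⊇ FIRST(c) = {c}; new: +{c}
  S→b B: FOLLOW(B) ⊇ FOLLOW(S) ⊇ {$,a,b,c}; new: +{$,a,b,c}
  S→c A: FOLLOW(A) ⊇ FOLLOW(S) ⊇ {$,a,b,c}; new: +{$,a,b,c}
  S→c C: FOLLOW(C) ⊇ FOLLOW(S) ⊇ {$,a,b,c}; new: +{$,a,b}
  FOLLOW(S)={$,a,b,c}  FOLLOW(A)={$,a,b,c}  FOLLOW(B)={$,a,b,c}  FOLLOW(C)={$,a,b,c}
iter 2: done
  FOLLOW(S)={$,a,b,c}  FOLLOW(A)={$,a,b,c}  FOLLOW(B)={$,a,b,c}  FOLLOW(C)={$,a,b,c}

FOLLOW(S) = ["$", "a", "b", "c"]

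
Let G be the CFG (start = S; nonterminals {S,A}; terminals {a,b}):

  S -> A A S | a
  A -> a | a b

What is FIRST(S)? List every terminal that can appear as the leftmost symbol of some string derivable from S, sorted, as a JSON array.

FIRST sets, iterate to fixpoint:
pass 1:
  A via A→a: +{a}
  S via S→A A S: +{a}
  FIRST[S]={a}  FIRST[A]={a}
pass 2: (no change)
  FIRST[S]={a}  FIRST[A]={a}

FIRST(S) = ["a"]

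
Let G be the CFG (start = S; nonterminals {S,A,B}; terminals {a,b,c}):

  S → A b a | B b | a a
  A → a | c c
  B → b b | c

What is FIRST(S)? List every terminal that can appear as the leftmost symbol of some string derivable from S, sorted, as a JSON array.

FIRST sets, iterate to fixpoint:
round 1:
  A via A→a: +{a}
  A via A→c c: +{c}
  B via B→b b: +{b}
  B via B→c: +{c}
  S via S→A b a: +{a,c}
  S via S→B b: +{b}
  FIRST[S]={a,b,c}  FIRST[A]={a,c}  FIRST[B]={b,c}
round 2: (no change)
  FIRST[S]={a,b,c}  FIRST[A]={a,c}  FIRST[B]={b,c}

FIRST(S) = ["a", "b", "c"]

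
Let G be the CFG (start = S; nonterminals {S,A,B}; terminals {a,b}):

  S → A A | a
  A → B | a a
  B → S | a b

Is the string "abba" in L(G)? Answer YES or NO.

CNF form of G:
  S -> A A | a
  A -> A A | T0 T0 | T0 T1 | a
  B -> A A | T0 T1 | a
  T0 -> a
  T1 -> b

Fill CYK table bottom-up:
  [0..0]={A,B,S,T0}  "a"  orig:{A,B,S}
  [1..1]={T1}  "b"  orig:{}
  [2..2]={T1}  "b"  orig:{}
  [3..3]={A,B,S,T0}  "a"  orig:{A,B,S}
  [0..1]={A,B}  "ab"
  [1..2]=∅  "bb"
  [2..3]=∅  "ba"
  [0..2]=∅  "abb"
  [1..3]=∅  "bba"
  [0..3]=∅  "abba"

S ∉ T[0,3] ⇒ NO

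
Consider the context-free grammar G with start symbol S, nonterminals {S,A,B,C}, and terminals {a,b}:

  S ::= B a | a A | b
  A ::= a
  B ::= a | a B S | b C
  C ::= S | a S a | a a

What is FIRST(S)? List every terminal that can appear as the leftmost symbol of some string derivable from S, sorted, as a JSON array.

FIRST iteration:
round 1:
  A via A→a: +{a}
  B via B→a: +{a}
  B via B→b C: +{b}
  C via C→a S a: +{a}
  S via S→B a: +{a,b}
  S: {a,b}  A: {a}  B: {a,b}  C: {a}
round 2:
  C via C→S: +{b}
  S: {a,b}  A: {a}  B: {a,b}  C: {a,b}
round 3: (stable)
  S: {a,b}  A: {a}  B: {a,b}  C: {a,b}

FIRST(S) = ["a", "b"]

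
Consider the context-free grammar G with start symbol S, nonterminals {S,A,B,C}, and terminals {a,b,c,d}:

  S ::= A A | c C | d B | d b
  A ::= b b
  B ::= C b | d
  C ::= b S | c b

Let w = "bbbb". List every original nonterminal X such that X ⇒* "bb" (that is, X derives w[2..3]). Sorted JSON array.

Convert to CNF:
  S -> A A | T1 C | T2 B | T2 T0
  A -> T0 T0
  B -> C T0 | d
  C -> T0 S | T1 T0
  T0 -> b
  T1 -> c
  T2 -> d

CYK table (by increasing span) — only the sub-triangle for w[2..3]:
  T[2,2] 'b' = {T0}  orig:{}
  T[3,3] 'b' = {T0}  orig:{}
  T[2,3] 'bb' = {A}

Original NTs in T[2,3] deriving "bb": ["A"]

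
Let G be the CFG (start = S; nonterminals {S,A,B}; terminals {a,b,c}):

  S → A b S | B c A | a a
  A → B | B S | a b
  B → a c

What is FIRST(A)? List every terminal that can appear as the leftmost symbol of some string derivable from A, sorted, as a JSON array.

FIRST sets, iterate to fixpoint:
[1]
  A via A→a b: +{a}
  B via B→a c: +{a}
  S via S→A b S: +{a}
  FIRST(S)={a}  FIRST(A)={a}  FIRST(B)={a}
[2] done
  FIRST(S)={a}  FIRST(A)={a}  FIRST(B)={a}

FIRST(A) = ["a"]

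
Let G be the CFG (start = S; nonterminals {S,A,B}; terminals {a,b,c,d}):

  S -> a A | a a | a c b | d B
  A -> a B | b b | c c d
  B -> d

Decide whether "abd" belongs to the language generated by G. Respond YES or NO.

CNF form of G:
  S -> T0 A | T0 T0 | T0 X5 | T3 B
  A -> T0 B | T1 T1 | T2 X4
  B -> d
  T0 -> a
  T1 -> b
  T2 -> c
  T3 -> d
  X4 -> T2 T3
  X5 -> T2 T1

CYK table (by increasing span):
  T[0,0] 'a' = {T0}  orig:{}
  T[1,1] 'b' = {T1}  orig:{}
  T[2,2] 'd' = {B,T3}  orig:{B}
  T[0,1] 'ab' = ∅
  T[1,2] 'bd' = ∅
  T[0,2] 'abd' = ∅

S ∉ T[0,2] ⇒ NO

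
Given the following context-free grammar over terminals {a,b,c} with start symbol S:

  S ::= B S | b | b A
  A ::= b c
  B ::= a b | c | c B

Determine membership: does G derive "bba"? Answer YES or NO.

Convert to CNF:
  S -> B S | T0 A | b
  A -> T0 T1
  B -> T1 B | T2 T0 | c
  T0 -> b
  T1 -> c
  T2 -> a

CYK table (by increasing span):
  T[0,0] 'b' = {S,T0}  orig:{S}
  T[1,1] 'b' = {S,T0}  orig:{S}
  T[2,2] 'a' = {T2}  orig:{}
  T[0,1] 'bb' = ∅
  T[1,2] 'ba' = ∅
  T[0,2] 'bba' = ∅

S ∉ T[0,2] ⇒ NO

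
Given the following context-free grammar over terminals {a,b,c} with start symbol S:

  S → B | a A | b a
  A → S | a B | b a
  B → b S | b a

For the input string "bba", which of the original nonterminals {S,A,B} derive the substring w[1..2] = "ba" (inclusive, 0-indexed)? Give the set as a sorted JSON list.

CNF form of G:
  S -> T0 A | T1 S | T1 T0
  A -> T0 A | T0 B | T1 S | T1 T0
  B -> T1 S | T1 T0
  T0 -> a
  T1 -> b

CYK table (by increasing span) (cells [i..j] with 1 ≤ i ≤ j ≤ 2 only):
  cell(1,1) b: {T1}  orig:{}
  cell(2,2) a: {T0}  orig:{}
  cell(1,2) ba: {A,B,S}

Original NTs in T[1,2] deriving "ba": ["A", "B", "S"]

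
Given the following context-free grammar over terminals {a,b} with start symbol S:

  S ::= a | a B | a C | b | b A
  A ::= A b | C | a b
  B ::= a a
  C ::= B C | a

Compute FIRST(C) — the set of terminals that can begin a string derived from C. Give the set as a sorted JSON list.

FIRST iteration:
pass 1:
  A via A→a b: +{a}
  B via B→a a: +{a}
  C via C→B C: +{a}
  S via S→a: +{a}
  S via S→b: +{b}
  S: {a,b}  A: {a}  B: {a}  C: {a}
pass 2: done
  S: {a,b}  A: {a}  B: {a}  C: {a}

FIRST(C) = ["a"]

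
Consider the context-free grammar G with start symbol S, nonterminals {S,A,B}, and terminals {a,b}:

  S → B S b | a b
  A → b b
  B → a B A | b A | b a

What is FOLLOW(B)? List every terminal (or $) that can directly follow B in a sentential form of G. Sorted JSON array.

FIRST iteration:
pass 1:
  A via A→b b: +{b}
  B via B→a B A: +{a}
  B via B→b A: +{b}
  S via S→B S b: +{a,b}
  FIRST[S]={a,b}  FIRST[A]={b}  FIRST[B]={a,b}
pass 2: (stable)
  FIRST[S]={a,b}  FIRST[A]={b}  FIRST[B]={a,b}

FOLLOW sets:
seed FOLLOW(S) with $
[1]
  B→a B A: FOLLOW(B) ⊇ FIRST(A) = {b}; new: +{b}
  B→a B A: FOLLOW(A) ⊇ FOLLOW(B) ⊇ {b}; new: +{b}
  S→B S b: FOLLOW(B) ⊇ FIRST(S) = {a,b}; new: +{a}
  S→B S b: FOLLOW(S) ⊇ FIRST(b) = {b}; new: +{b}
  FOLLOW[S]={$,b}  FOLLOW[A]={b}  FOLLOW[B]={a,b}
[2]
  B→a B A: FOLLOW(A) ⊇ FOLLOW(B) ⊇ {a,b}; new: +{a}
  FOLLOW[S]={$,b}  FOLLOW[A]={a,b}  FOLLOW[B]={a,b}
[3] done
  FOLLOW[S]={$,b}  FOLLOW[A]={a,b}  FOLLOW[B]={a,b}

FOLLOW(B) = ["a", "b"]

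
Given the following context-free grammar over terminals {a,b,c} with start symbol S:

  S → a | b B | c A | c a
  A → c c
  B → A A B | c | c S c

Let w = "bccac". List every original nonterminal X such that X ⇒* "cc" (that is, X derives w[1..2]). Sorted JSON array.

Convert to CNF:
  S -> T0 A | T0 T2 | T1 B | a
  A -> T0 T0
  B -> A X3 | T0 X4 | c
  T0 -> c
  T1 -> b
  T2 -> a
  X3 -> A B
  X4 -> S T0

CYK table (by increasing span), restricted to cells inside w[1..2]:
  T[1,1] 'c' = {B,T0}  orig:{B}
  T[2,2] 'c' = {B,T0}  orig:{B}
  T[1,2] 'cc' = {A}

Original NTs in T[1,2] deriving "cc": ["A"]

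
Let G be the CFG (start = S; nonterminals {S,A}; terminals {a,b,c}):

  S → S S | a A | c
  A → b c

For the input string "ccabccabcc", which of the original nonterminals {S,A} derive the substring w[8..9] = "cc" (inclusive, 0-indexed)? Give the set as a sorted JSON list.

CNF form of G:
  S -> S S | T2 A | c
  A -> T0 T1
  T0 -> b
  T1 -> c
  T2 -> a

CYK table (by increasing span) — only the sub-triangle for w[8..9]:
  cell(8,8) c: {S,T1}  orig:{S}
  cell(9,9) c: {S,T1}  orig:{S}
  cell(8,9) cc: {S}

Original NTs in T[8,9] deriving "cc": ["S"]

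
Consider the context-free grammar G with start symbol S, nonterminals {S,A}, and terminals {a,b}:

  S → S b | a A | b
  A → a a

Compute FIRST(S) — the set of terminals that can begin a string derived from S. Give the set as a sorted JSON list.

Compute FIRST by fixpoint:
[1]
  A via A→a a: +{a}
  S via S→a A: +{a}
  S via S→b: +{b}
  FIRST(S)={a,b}  FIRST(A)={a}
[2] (no change)
  FIRST(S)={a,b}  FIRST(A)={a}

FIRST(S) = ["a", "b"]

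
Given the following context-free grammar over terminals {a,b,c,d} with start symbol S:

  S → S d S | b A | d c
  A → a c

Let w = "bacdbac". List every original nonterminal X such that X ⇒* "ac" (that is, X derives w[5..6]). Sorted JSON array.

CNF form of G:
  S -> S X4 | T2 T1 | T3 A
  A -> T0 T1
  T0 -> a
  T1 -> c
  T2 -> d
  T3 -> b
  X4 -> T2 S

Fill CYK table bottom-up (cells [i..j] with 5 ≤ i ≤ j ≤ 6 only):
  T[5,5] 'a' = {T0}  orig:{}
  T[6,6] 'c' = {T1}  orig:{}
  T[5,6] 'ac' = {A}

Original NTs in T[5,6] deriving "ac": ["A"]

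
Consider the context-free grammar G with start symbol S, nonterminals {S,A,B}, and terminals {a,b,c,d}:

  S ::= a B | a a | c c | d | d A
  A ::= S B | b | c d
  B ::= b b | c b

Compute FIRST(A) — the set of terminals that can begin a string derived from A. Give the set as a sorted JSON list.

FIRST sets, iterate to fixpoint:
pass 1:
  A via A→b: +{b}
  A via A→c d: +{c}
  B via B→b b: +{b}
  B via B→c b: +{c}
  S via S→a B: +{a}
  S via S→c c: +{c}
  S via S→d: +{d}
  S: {a,c,d}  A: {b,c}  B: {b,c}
pass 2:
  A via A→S B: +{a,d}
  S: {a,c,d}  A: {a,b,c,d}  B: {b,c}
pass 3: — fixpoint
  S: {a,c,d}  A: {a,b,c,d}  B: {b,c}

FIRST(A) = ["a", "b", "c", "d"]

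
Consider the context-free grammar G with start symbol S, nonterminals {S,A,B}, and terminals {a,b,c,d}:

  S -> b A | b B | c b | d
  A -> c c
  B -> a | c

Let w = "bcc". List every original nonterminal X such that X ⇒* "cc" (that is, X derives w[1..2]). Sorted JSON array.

Convert to CNF:
  S -> T0 T1 | T1 A | T1 B | d
  A -> T0 T0
  B -> a | c
  T0 -> c
  T1 -> b

CYK table (by increasing span) (cells [i..j] with 1 ≤ i ≤ j ≤ 2 only):
  [1..1]={B,T0}  "c"  orig:{B}
  [2..2]={B,T0}  "c"  orig:{B}
  [1..2]={A}  "cc"

Original NTs in T[1,2] deriving "cc": ["A"]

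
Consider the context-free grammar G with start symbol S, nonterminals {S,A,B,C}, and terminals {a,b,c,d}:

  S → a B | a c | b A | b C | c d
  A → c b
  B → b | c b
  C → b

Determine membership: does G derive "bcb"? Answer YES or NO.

CNF form of G:
  S -> T0 T3 | T1 A | T1 C | T2 B | T2 T0
  A -> T0 T1
  B -> T0 T1 | b
  C -> b
  T0 -> c
  T1 -> b
  T2 -> a
  T3 -> d

Fill CYK table bottom-up:
  T[0,0] 'b' = {B,C,T1}  orig:{B,C}
  T[1,1] 'c' = {T0}  orig:{}
  T[2,2] 'b' = {B,C,T1}  orig:{B,C}
  T[0,1] 'bc' = ∅
  T[1,2] 'cb' = {A,B}
  T[0,2] 'bcb' = {S}

S ∈ T[0,2] ⇒ YES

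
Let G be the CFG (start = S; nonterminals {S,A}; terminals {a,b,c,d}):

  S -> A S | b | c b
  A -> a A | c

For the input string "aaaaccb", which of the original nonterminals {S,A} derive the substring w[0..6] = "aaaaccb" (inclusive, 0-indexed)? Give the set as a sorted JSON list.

CNF form of G:
  S -> A S | T1 T2 | b
  A -> T0 A | c
  T0 -> a
  T1 -> c
  T2 -> b

CYK table (by increasing span) — only the sub-triangle for w[0..6]:
  cell(0,0) a: {T0}  orig:{}
  cell(1,1) a: {T0}  orig:{}
  cell(2,2) a: {T0}  orig:{}
  cell(3,3) a: {T0}  orig:{}
  cell(4,4) c: {A,T1}  orig:{A}
  cell(5,5) c: {A,T1}  orig:{A}
  cell(6,6) b: {S,T2}  orig:{S}
  cell(0,1) aa: ∅
  cell(1,2) aa: ∅
  cell(2,3) aa: ∅
  cell(3,4) ac: {A}
  cell(4,5) cc: ∅
  cell(5,6) cb: {S}
  cell(0,2) aaa: ∅
  cell(1,3) aaa: ∅
  cell(2,4) aac: {A}
  cell(3,5) acc: ∅
  cell(4,6) ccb: {S}
  cell(0,3) aaaa: ∅
  cell(1,4) aaac: {A}
  cell(2,5) aacc: ∅
  cell(3,6) accb: {S}
  cell(0,4) aaaac: {A}
  cell(1,5) aaacc: ∅
  cell(2,6) aaccb: {S}
  cell(0,5) aaaacc: ∅
  cell(1,6) aaaccb: {S}
  cell(0,6) aaaaccb: {S}

Original NTs in T[0,6] deriving "aaaaccb": ["S"]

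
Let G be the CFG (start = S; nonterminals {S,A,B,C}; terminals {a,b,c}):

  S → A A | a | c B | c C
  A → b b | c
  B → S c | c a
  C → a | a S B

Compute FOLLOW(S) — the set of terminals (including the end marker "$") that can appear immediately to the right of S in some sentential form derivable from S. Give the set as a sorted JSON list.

FIRST iteration:
pass 1:
  A via A→b b: +{b}
  A via A→c: +{c}
  B via B→c a: +{c}
  C via C→a: +{a}
  S via S→A A: +{b,c}
  S via S→a: +{a}
  S: {a,b,c}  A: {b,c}  B: {c}  C: {a}
pass 2:
  B via B→S c: +{a,b}
  S: {a,b,c}  A: {b,c}  B: {a,b,c}  C: {a}
pass 3: done
  S: {a,b,c}  A: {b,c}  B: {a,b,c}  C: {a}

FOLLOW iteration:
initialize: $ ∈ FOLLOW(S)
pass 1:
  B→S c: FOLLOW(S) ⊇ FIRST(c) = {c}; new: +{c}
  C→a S B: FOLLOW(S) ⊇ FIRST(B) = {a,b,c}; new: +{a,b}
  S→A A: FOLLOW(A) ⊇ FIRST(A) = {b,c}; new: +{b,c}
  S→A A: FOLLOW(A) ⊇ FOLLOW(S) ⊇ {$,a,b,c}; new: +{$,a}
  S→c B: FOLLOW(B) ⊇ FOLLOW(S) ⊇ {$,a,b,c}; new: +{$,a,b,c}
  S→c C: FOLLOW(C) ⊇ FOLLOW(S) ⊇ {$,a,b,c}; new: +{$,a,b,c}
  FOLLOW[S]={$,a,b,c}  FOLLOW[A]={$,a,b,c}  FOLLOW[B]={$,a,b,c}  FOLLOW[C]={$,a,b,c}
pass 2: — fixpoint
  FOLLOW[S]={$,a,b,c}  FOLLOW[A]={$,a,b,c}  FOLLOW[B]={$,a,b,c}  FOLLOW[C]={$,a,b,c}

FOLLOW(S) = ["$", "a", "b", "c"]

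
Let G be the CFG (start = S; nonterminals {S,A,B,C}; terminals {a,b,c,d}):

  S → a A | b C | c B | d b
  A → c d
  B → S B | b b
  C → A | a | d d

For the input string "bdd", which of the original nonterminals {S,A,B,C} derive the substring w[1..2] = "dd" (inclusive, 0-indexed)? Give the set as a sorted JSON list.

CNF form of G:
  S -> T0 B | T1 T2 | T2 C | T3 A
  A -> T0 T1
  B -> S B | T2 T2
  C -> T0 T1 | T1 T1 | a
  T0 -> c
  T1 -> d
  T2 -> b
  T3 -> a

Fill CYK table bottom-up — only the sub-triangle for w[1..2]:
  [1..1]={T1}  "d"  orig:{}
  [2..2]={T1}  "d"  orig:{}
  [1..2]={C}  "dd"

Original NTs in T[1,2] deriving "dd": ["C"]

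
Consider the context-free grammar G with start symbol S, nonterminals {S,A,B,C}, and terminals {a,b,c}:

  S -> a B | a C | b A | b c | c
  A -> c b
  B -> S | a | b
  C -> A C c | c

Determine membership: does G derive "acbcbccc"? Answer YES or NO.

Convert to CNF:
  S -> T1 A | T1 T0 | T2 B | T2 C | c
  A -> T0 T1
  B -> T1 A | T1 T0 | T2 B | T2 C | a | b | c
  C -> A X3 | c
  T0 -> c
  T1 -> b
  T2 -> a
  X3 -> C T0

CYK table (by increasing span):
  T[0,0] 'a' = {B,T2}  orig:{B}
  T[1,1] 'c' = {B,C,S,T0}  orig:{B,C,S}
  T[2,2] 'b' = {B,T1}  orig:{B}
  T[3,3] 'c' = {B,C,S,T0}  orig:{B,C,S}
  T[4,4] 'b' = {B,T1}  orig:{B}
  T[5,5] 'c' = {B,C,S,T0}  orig:{B,C,S}
  T[6,6] 'c' = {B,C,S,T0}  orig:{B,C,S}
  T[7,7] 'c' = {B,C,S,T0}  orig:{B,C,S}
  T[0,1] 'ac' = {B,S}
  T[1,2] 'cb' = {A}
  T[2,3] 'bc' = {B,S}
  T[3,4] 'cb' = {A}
  T[4,5] 'bc' = {B,S}
  T[5,6] 'cc' = {X3}  orig:{}
  T[6,7] 'cc' = {X3}  orig:{}
  T[0,2] 'acb' = ∅
  T[1,3] 'cbc' = ∅
  T[2,4] 'bcb' = {B,S}
  T[3,5] 'cbc' = ∅
  T[4,6] 'bcc' = ∅
  T[5,7] 'ccc' = ∅
  T[0,3] 'acbc' = ∅
  T[1,4] 'cbcb' = ∅
  T[2,5] 'bcbc' = ∅
  T[3,6] 'cbcc' = {C}
  T[4,7] 'bccc' = ∅
  T[0,4] 'acbcb' = ∅
  T[1,5] 'cbcbc' = ∅
  T[2,6] 'bcbcc' = ∅
  T[3,7] 'cbccc' = {X3}  orig:{}
  T[0,5] 'acbcbc' = ∅
  T[1,6] 'cbcbcc' = ∅
  T[2,7] 'bcbccc' = ∅
  T[0,6] 'acbcbcc' = ∅
  T[1,7] 'cbcbccc' = {C}
  T[0,7] 'acbcbccc' = {B,S}

S ∈ T[0,7] ⇒ YES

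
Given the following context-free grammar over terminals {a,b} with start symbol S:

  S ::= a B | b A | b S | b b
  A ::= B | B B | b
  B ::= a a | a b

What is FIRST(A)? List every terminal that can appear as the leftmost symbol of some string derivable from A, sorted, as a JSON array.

FIRST iteration:
iter 1:
  A via A→b: +{b}
  B via B→a a: +{a}
  S via S→a B: +{a}
  S via S→b A: +{b}
  FIRST(S)={a,b}  FIRST(A)={b}  FIRST(B)={a}
iter 2:
  A via A→B: +{a}
  FIRST(S)={a,b}  FIRST(A)={a,b}  FIRST(B)={a}
iter 3: done
  FIRST(S)={a,b}  FIRST(A)={a,b}  FIRST(B)={a}

FIRST(A) = ["a", "b"]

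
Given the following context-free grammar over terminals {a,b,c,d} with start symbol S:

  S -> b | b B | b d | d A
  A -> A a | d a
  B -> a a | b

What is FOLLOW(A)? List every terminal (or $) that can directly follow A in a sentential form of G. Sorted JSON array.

FIRST sets, iterate to fixpoint:
round 1:
  A via A→d a: +{d}
  B via B→a a: +{a}
  B via B→b: +{b}
  S via S→b: +{b}
  S via S→d A: +{d}
  FIRST(S)={b,d}  FIRST(A)={d}  FIRST(B)={a,b}
round 2: done
  FIRST(S)={b,d}  FIRST(A)={d}  FIRST(B)={a,b}

FOLLOW iteration:
seed FOLLOW(S) with $
[1]
  A→A a: FOLLOW(A) ⊇ FIRST(a) = {a}; new: +{a}
  S→b B: FOLLOW(B) ⊇ FOLLOW(S) ⊇ {$}; new: +{$}
  S→d A: FOLLOW(A) ⊇ FOLLOW(S) ⊇ {$}; new: +{$}
  S: {$}  A: {$,a}  B: {$}
[2] done
  S: {$}  A: {$,a}  B: {$}

FOLLOW(A) = ["$", "a"]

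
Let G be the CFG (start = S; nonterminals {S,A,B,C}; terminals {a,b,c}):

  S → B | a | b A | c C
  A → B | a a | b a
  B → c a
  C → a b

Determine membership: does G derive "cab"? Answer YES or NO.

CNF form of G:
  S -> T1 A | T2 C | T2 T0 | a
  A -> T0 T0 | T1 T0 | T2 T0
  B -> T2 T0
  C -> T0 T1
  T0 -> a
  T1 -> b
  T2 -> c

Fill CYK table bottom-up:
  [0..0]={T2}  "c"  orig:{}
  [1..1]={S,T0}  "a"  orig:{S}
  [2..2]={T1}  "b"  orig:{}
  [0..1]={A,B,S}  "ca"
  [1..2]={C}  "ab"
  [0..2]={S}  "cab"

S ∈ T[0,2] ⇒ YES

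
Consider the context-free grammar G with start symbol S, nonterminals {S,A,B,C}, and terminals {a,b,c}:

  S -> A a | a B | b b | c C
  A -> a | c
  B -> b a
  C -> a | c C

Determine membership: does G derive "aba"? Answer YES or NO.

CNF form of G:
  S -> A T1 | T0 T0 | T1 B | T2 C
  A -> a | c
  B -> T0 T1
  C -> T2 C | a
  T0 -> b
  T1 -> a
  T2 -> c

Fill CYK table bottom-up:
  T[0,0] 'a' = {A,C,T1}  orig:{A,C}
  T[1,1] 'b' = {T0}  orig:{}
  T[2,2] 'a' = {A,C,T1}  orig:{A,C}
  T[0,1] 'ab' = ∅
  T[1,2] 'ba' = {B}
  T[0,2] 'aba' = {S}

S ∈ T[0,2] ⇒ YES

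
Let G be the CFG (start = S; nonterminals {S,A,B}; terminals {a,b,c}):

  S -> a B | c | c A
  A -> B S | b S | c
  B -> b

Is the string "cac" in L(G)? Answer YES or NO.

CNF form of G:
  S -> T1 B | T2 A | c
  A -> B S | T0 S | c
  B -> b
  T0 -> b
  T1 -> a
  T2 -> c

Fill CYK table bottom-up:
  T[0,0] 'c' = {A,S,T2}  orig:{A,S}
  T[1,1] 'a' = {T1}  orig:{}
  T[2,2] 'c' = {A,S,T2}  orig:{A,S}
  T[0,1] 'ca' = ∅
  T[1,2] 'ac' = ∅
  T[0,2] 'cac' = ∅

S ∉ T[0,2] ⇒ NO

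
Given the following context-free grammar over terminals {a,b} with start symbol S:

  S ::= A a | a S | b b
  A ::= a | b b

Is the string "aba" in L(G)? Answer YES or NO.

CNF form of G:
  S -> A T1 | T0 T0 | T1 S
  A -> T0 T0 | a
  T0 -> b
  T1 -> a

CYK fill:
  [0..0]={A,T1}  "a"  orig:{A}
  [1..1]={T0}  "b"  orig:{}
  [2..2]={A,T1}  "a"  orig:{A}
  [0..1]=∅  "ab"
  [1..2]=∅  "ba"
  [0..2]=∅  "aba"

S ∉ T[0,2] ⇒ NO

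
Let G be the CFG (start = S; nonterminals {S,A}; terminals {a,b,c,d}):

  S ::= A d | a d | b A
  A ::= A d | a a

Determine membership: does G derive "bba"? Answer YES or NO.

CNF form of G:
  S -> A T0 | T1 T0 | T2 A
  A -> A T0 | T1 T1
  T0 -> d
  T1 -> a
  T2 -> b

CYK fill:
  [0..0]={T2}  "b"  orig:{}
  [1..1]={T2}  "b"  orig:{}
  [2..2]={T1}  "a"  orig:{}
  [0..1]=∅  "bb"
  [1..2]=∅  "ba"
  [0..2]=∅  "bba"

S ∉ T[0,2] ⇒ NO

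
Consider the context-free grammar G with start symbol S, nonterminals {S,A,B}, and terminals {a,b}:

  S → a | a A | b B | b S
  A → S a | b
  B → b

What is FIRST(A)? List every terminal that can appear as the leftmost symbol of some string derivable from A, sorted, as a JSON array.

FIRST sets, iterate to fixpoint:
round 1:
  A via A→b: +{b}
  B via B→b: +{b}
  S via S→a: +{a}
  S via S→b B: +{b}
  FIRST(S)={a,b}  FIRST(A)={b}  FIRST(B)={b}
round 2:
  A via A→S a: +{a}
  FIRST(S)={a,b}  FIRST(A)={a,b}  FIRST(B)={b}
round 3: (no change)
  FIRST(S)={a,b}  FIRST(A)={a,b}  FIRST(B)={b}

FIRST(A) = ["a", "b"]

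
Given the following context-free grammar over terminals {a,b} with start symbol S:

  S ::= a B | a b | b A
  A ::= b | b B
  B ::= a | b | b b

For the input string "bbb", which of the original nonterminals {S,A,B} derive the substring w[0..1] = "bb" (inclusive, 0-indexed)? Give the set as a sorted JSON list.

Convert to CNF:
  S -> T0 A | T1 B | T1 T0
  A -> T0 B | b
  B -> T0 T0 | a | b
  T0 -> b
  T1 -> a

Fill CYK table bottom-up, restricted to cells inside w[0..1]:
  [0..0]={A,B,T0}  "b"  orig:{A,B}
  [1..1]={A,B,T0}  "b"  orig:{A,B}
  [0..1]={A,B,S}  "bb"

Original NTs in T[0,1] deriving "bb": ["A", "B", "S"]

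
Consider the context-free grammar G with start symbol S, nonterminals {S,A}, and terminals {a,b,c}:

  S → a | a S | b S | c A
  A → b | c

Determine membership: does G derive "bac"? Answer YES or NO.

CNF form of G:
  S -> T0 S | T1 S | T2 A | a
  A -> b | c
  T0 -> a
  T1 -> b
  T2 -> c

CYK table (by increasing span):
  T[0,0] 'b' = {A,T1}  orig:{A}
  T[1,1] 'a' = {S,T0}  orig:{S}
  T[2,2] 'c' = {A,T2}  orig:{A}
  T[0,1] 'ba' = {S}
  T[1,2] 'ac' = ∅
  T[0,2] 'bac' = ∅

S ∉ T[0,2] ⇒ NO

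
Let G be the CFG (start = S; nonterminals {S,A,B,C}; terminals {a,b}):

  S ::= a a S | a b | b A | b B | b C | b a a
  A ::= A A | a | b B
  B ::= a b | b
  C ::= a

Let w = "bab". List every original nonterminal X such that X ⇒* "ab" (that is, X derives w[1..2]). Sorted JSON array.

CNF form of G:
  S -> T0 A | T0 B | T0 C | T0 X3 | T1 T0 | T1 X2
  A -> A A | T0 B | a
  B -> T1 T0 | b
  C -> a
  T0 -> b
  T1 -> a
  X2 -> T1 S
  X3 -> T1 T1

Fill CYK table bottom-up — only the sub-triangle for w[1..2]:
  [1..1]={A,C,T1}  "a"  orig:{A,C}
  [2..2]={B,T0}  "b"  orig:{B}
  [1..2]={B,S}  "ab"

Original NTs in T[1,2] deriving "ab": ["B", "S"]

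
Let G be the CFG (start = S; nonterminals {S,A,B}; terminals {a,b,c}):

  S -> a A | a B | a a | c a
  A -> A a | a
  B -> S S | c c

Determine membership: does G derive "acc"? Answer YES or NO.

CNF form of G:
  S -> T0 A | T0 B | T0 T0 | T1 T0
  A -> A T0 | a
  B -> S S | T1 T1
  T0 -> a
  T1 -> c

CYK table (by increasing span):
  T[0,0] 'a' = {A,T0}  orig:{A}
  T[1,1] 'c' = {T1}  orig:{}
  T[2,2] 'c' = {T1}  orig:{}
  T[0,1] 'ac' = ∅
  T[1,2] 'cc' = {B}
  T[0,2] 'acc' = {S}

S ∈ T[0,2] ⇒ YES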